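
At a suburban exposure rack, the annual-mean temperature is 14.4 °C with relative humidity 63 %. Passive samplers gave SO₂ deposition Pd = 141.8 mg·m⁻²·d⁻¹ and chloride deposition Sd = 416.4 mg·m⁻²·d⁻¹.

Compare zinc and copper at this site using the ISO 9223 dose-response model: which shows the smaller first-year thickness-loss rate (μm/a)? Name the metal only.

zinc: temperature factor f = -0.071·(4.4) = -0.3124
  sulphur-dioxide contribution → 1.514 μm/a
  chloride contribution → 3.066 μm/a
  ⇒ r_corr(zinc) = 4.581 μm/a
copper: T>10 °C ⇒ hinge -0.080·(14.4−10) = -0.3520
  sulphur-dioxide contribution → 0.556 μm/a
  chloride contribution → 1.022 μm/a
  total first-year rate 1.578 μm/a
Ordering by μm/a: zinc (4.58) > copper (1.58)

copper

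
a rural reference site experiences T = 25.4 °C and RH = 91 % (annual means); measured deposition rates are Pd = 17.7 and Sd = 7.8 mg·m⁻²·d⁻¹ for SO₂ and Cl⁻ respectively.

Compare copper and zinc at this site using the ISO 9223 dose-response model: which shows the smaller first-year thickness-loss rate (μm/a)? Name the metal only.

zinc

copper: temperature factor f = -0.080·(15.4) = -1.2320
  SO₂ term: 0.0053·17.7^0.26·exp(0.059·91-1.2320) = 0.7005
  Sd branch = 0.01025·Sd^0.27·e^(0.036·RH+0.049·T) = 1.64 μm/a
  sum: 0.7005 + 1.64 → r_corr = 2.341 μm/a
zinc: temperature factor f = -0.071·(15.4) = -1.0934
  Pd branch = 0.0129·Pd^0.44·e^(0.046·RH+f) = 1.006 μm/a
  Sd branch = 0.0175·Sd^0.57·e^(0.008·RH+0.085·T) = 1.012 μm/a
  r_corr = 1.006 + 1.012 = 2.019 μm/a
Ordering by μm/a: copper (2.34) > zinc (2.02)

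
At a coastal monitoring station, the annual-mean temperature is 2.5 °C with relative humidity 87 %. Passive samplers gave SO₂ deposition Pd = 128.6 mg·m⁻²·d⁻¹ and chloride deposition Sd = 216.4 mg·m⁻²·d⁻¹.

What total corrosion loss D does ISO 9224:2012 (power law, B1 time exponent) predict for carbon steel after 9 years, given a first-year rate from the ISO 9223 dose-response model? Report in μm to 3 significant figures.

carbon steel: f(T) = +0.150·(T−10) [T≤10 °C] = -1.1250
  SO₂ term: 1.77·128.6^0.52·exp(0.02·87-1.1250) = 40.91
  Cl⁻ term: 0.102·216.4^0.62·exp(0.033·87+0.04·2.5) = 55.81
  sum: 40.91 + 55.81 → r_corr = 96.73 μm/a
ISO 9224: D(t) = r_corr · t^b with b = 0.523 (carbon steel, B1)
  D(9) = 96.73 × 9^0.523 = 96.73 × 3.156 = 305.2 μm

D(9) = 305 μm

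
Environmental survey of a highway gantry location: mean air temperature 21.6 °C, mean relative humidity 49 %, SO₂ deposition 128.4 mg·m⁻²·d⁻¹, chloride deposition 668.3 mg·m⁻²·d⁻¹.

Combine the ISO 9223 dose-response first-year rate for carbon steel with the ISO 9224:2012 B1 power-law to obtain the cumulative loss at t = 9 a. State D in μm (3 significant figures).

carbon steel: temperature factor f = -0.054·(11.6) = -0.6264
  SO₂ term: 1.77·128.4^0.52·exp(0.02·49-0.6264) = 31.48
  Cl⁻ term: 0.102·668.3^0.62·exp(0.033·49+0.04·21.6) = 68.8
  r_corr = 31.48 + 68.8 = 100.3 μm/a
Power-law: D(9) = r_corr · 9^0.523
  D(9) = 100.3 × 9^0.523 = 100.3 × 3.156 = 316.4 μm

D(9) = 316 μm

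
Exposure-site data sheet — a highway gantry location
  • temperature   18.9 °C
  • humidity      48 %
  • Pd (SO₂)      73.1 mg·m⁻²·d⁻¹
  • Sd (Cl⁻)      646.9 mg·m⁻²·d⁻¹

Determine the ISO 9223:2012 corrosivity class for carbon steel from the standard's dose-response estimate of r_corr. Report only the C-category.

carbon steel: temperature factor f = -0.054·(8.9) = -0.4806
  sulphur-dioxide contribution → 26.63 μm/a
  chloride contribution → 58.56 μm/a
  total first-year rate 85.19 μm/a
ISO 9223 Table 2 (carbon steel): 80 < 85.2 ≤ 200 μm/a ⇒ C5

C5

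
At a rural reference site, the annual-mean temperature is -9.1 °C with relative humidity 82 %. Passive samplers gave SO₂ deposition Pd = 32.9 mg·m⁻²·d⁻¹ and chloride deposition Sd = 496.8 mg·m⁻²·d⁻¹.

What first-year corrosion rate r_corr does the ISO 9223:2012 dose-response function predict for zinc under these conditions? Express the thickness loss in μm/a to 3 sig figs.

zinc: T≤10 °C ⇒ hinge +0.038·(-9.1−10) = -0.7258
  Pd branch = 0.0129·Pd^0.44·e^(0.046·RH+f) = 1.262 μm/a
  Cl⁻ term: 0.0175·496.8^0.57·exp(0.008·82+0.085·-9.1) = 0.5356
  r_corr = 1.262 + 0.5356 = 1.798 μm/a

r_corr = 1.80 μm/a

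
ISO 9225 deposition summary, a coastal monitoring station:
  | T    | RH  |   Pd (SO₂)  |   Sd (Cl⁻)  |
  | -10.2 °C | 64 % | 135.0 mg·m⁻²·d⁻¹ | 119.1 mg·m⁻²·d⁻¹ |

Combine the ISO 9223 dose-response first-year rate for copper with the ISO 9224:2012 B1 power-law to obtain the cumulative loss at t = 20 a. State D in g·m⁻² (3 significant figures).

copper: T≤10 °C ⇒ hinge +0.126·(-10.2−10) = -2.5452
  Pd branch = 0.0053·Pd^0.26·e^(0.059·RH+f) = 0.06497 μm/a
  Cl⁻ term: 0.01025·119.1^0.27·exp(0.036·64+0.049·-10.2) = 0.2263
  sum: 0.06497 + 0.2263 → r_corr = 0.2913 μm/a
ISO 9224: D(t) = r_corr · t^b with b = 0.667 (copper, B1)
  D(20) = 0.2913 × 20^0.667 = 0.2913 × 7.375 = 2.149 μm
  Mass loss = 2.149 μm × 8.96 g/cm³ = 19.25 g·m⁻²

D(20) = 19.3 g·m⁻²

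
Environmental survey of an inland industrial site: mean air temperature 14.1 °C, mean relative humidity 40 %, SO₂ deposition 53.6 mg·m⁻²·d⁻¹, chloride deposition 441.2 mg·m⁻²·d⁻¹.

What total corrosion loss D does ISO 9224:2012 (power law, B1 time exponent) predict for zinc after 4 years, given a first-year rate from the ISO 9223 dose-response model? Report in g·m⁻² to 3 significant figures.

zinc: f(T) = -0.071·(T−10) [T>10 °C] = -0.2911
  SO₂ term: 0.0129·53.6^0.44·exp(0.046·40-0.2911) = 0.35
  Cl⁻ term: 0.0175·441.2^0.57·exp(0.008·40+0.085·14.1) = 2.57
  r_corr = 0.35 + 2.57 = 2.92 μm/a
Power-law: D(4) = r_corr · 4^0.813
  D(4) = 2.92 × 4^0.813 = 2.92 × 3.087 = 9.013 μm
  Mass loss = 9.013 μm × 7.14 g/cm³ = 64.35 g·m⁻²

D(4) = 64.4 g·m⁻²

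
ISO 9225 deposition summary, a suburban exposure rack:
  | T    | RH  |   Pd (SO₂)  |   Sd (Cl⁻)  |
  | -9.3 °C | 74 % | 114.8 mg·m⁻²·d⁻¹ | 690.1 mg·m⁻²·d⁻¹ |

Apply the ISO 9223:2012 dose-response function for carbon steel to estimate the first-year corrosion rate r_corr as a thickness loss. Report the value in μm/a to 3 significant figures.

carbon steel: temperature factor f = +0.150·(-19.3) = -2.8950
  Pd branch = 1.77·Pd^0.52·e^(0.02·RH+f) = 5.065 μm/a
  Sd branch = 0.102·Sd^0.62·e^(0.033·RH+0.04·T) = 46.53 μm/a
  r_corr = 5.065 + 46.53 = 51.59 μm/a

r_corr = 51.6 μm/a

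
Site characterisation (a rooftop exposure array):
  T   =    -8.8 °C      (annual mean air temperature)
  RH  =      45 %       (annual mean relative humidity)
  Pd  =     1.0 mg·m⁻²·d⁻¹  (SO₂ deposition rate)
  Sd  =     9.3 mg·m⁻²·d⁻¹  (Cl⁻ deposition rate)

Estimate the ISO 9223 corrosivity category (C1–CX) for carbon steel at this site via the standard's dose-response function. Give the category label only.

carbon steel: temperature factor f = +0.150·(-18.8) = -2.8200
  sulphur-dioxide contribution → 0.2595 μm/a
  chloride contribution → 1.262 μm/a
  total first-year rate 1.522 μm/a
1.52 μm/a falls in (1.3, 25] for carbon steel → category C2

C2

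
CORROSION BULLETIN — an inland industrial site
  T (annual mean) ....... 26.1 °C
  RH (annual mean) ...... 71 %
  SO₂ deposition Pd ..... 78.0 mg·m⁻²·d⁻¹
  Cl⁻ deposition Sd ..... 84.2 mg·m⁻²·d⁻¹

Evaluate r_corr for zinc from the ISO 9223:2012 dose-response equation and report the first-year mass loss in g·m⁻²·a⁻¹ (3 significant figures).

zinc: f(T) = -0.071·(T−10) [T>10 °C] = -1.1431
  SO₂ term: 0.0129·78.0^0.44·exp(0.046·71-1.1431) = 0.733
  Cl⁻ term: 0.0175·84.2^0.57·exp(0.008·71+0.085·26.1) = 3.553
  sum: 0.733 + 3.553 → r_corr = 4.286 μm/a
Convert to mass loss: 4.286 μm/a × 7.14 g/cm³ = 30.6 g·m⁻²·a⁻¹

r_corr = 30.6 g·m⁻²·a⁻¹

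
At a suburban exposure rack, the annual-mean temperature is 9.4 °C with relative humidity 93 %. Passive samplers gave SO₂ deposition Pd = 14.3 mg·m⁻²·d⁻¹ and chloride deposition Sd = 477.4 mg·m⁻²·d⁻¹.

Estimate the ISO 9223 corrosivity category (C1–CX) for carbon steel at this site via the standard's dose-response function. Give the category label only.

C5

carbon steel: T≤10 °C ⇒ hinge +0.150·(9.4−10) = -0.0900
  SO₂ term: 1.77·14.3^0.52·exp(0.02·93-0.0900) = 41.44
  Sd branch = 0.102·Sd^0.62·e^(0.033·RH+0.04·T) = 146.4 μm/a
  r_corr = 41.44 + 146.4 = 187.9 μm/a
188 μm/a falls in (80, 200] for carbon steel → category C5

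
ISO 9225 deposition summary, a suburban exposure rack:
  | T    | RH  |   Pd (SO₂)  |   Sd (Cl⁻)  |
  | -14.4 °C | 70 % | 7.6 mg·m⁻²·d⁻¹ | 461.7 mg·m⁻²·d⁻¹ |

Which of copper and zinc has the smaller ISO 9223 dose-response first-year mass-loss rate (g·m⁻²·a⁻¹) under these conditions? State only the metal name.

copper

copper: f(T) = +0.126·(T−10) [T≤10 °C] = -3.0744
  sulphur-dioxide contribution → 0.02581 μm/a
  chloride contribution → 0.3297 μm/a
  ⇒ r_corr(copper) = 0.3555 μm/a
  mass loss = 0.3555 μm/a × 8.96 g/cm³ = 3.185 g·m⁻²·a⁻¹
zinc: temperature factor f = +0.038·(-24.4) = -0.9272
  sulphur-dioxide contribution → 0.3118 μm/a
  chloride contribution → 0.2974 μm/a
  ⇒ r_corr(zinc) = 0.6092 μm/a
  mass loss = 0.6092 μm/a × 7.14 g/cm³ = 4.35 g·m⁻²·a⁻¹
Ordering by g·m⁻²·a⁻¹: zinc (4.35) > copper (3.19)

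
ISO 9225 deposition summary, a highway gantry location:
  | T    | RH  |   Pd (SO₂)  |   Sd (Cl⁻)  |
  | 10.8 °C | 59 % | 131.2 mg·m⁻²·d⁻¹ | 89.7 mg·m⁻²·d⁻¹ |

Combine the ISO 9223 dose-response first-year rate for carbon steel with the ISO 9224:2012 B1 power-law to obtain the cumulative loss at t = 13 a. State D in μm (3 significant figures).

carbon steel: f(T) = -0.054·(T−10) [T>10 °C] = -0.0432
  SO₂ term: 1.77·131.2^0.52·exp(0.02·59-0.0432) = 69.66
  Sd branch = 0.102·Sd^0.62·e^(0.033·RH+0.04·T) = 17.89 μm/a
  sum: 69.66 + 17.89 → r_corr = 87.55 μm/a
Long-term exponent b (ISO 9224 Table 2, B1) = 0.523
  D(13) = 87.55 × 13^0.523 = 87.55 × 3.825 = 334.8 μm

D(13) = 335 μm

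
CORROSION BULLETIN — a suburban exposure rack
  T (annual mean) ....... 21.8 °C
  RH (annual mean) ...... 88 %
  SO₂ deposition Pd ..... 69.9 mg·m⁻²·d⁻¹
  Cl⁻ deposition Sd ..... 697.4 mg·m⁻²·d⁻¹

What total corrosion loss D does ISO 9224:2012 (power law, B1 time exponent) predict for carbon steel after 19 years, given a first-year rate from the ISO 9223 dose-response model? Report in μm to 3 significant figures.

carbon steel: temperature factor f = -0.054·(11.8) = -0.6372
  SO₂ term: 1.77·69.9^0.52·exp(0.02·88-0.6372) = 49.51
  Cl⁻ term: 0.102·697.4^0.62·exp(0.033·88+0.04·21.8) = 257.9
  r_corr = 49.51 + 257.9 = 307.4 μm/a
Long-term exponent b (ISO 9224 Table 2, B1) = 0.523
  D(19) = 307.4 × 19^0.523 = 307.4 × 4.664 = 1434 μm

D(19) = 1.43e+03 μm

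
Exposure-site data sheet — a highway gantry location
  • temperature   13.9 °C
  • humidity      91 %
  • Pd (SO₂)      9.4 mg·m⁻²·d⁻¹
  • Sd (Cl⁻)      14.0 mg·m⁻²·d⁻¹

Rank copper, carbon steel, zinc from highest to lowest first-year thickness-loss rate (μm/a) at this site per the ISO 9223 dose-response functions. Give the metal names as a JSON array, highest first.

copper: T>10 °C ⇒ hinge -0.080·(13.9−10) = -0.3120
  sulphur-dioxide contribution → 1.491 μm/a
  chloride contribution → 1.093 μm/a
  ⇒ r_corr(copper) = 2.584 μm/a
carbon steel: temperature factor f = -0.054·(3.9) = -0.2106
  sulphur-dioxide contribution → 28.38 μm/a
  chloride contribution → 18.4 μm/a
  total first-year rate 46.78 μm/a
zinc: temperature factor f = -0.071·(3.9) = -0.2769
  sulphur-dioxide contribution → 1.724 μm/a
  chloride contribution → 0.5316 μm/a
  total first-year rate 2.255 μm/a
Ordering by μm/a: carbon steel (46.8) > copper (2.58) > zinc (2.26)

["carbon steel", "copper", "zinc"]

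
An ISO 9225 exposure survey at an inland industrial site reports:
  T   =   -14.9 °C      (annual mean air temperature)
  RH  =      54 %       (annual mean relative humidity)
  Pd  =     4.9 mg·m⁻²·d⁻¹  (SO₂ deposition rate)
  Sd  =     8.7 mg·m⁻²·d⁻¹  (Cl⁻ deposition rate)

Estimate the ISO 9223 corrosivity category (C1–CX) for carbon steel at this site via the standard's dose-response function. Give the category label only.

C2

carbon steel: T≤10 °C ⇒ hinge +0.150·(-14.9−10) = -3.7350
  SO₂ term: 1.77·4.9^0.52·exp(0.02·54-3.7350) = 0.2843
  Cl⁻ term: 0.102·8.7^0.62·exp(0.033·54+0.04·-14.9) = 1.277
  sum: 0.2843 + 1.277 → r_corr = 1.561 μm/a
ISO 9223 Table 2 (carbon steel): 1.3 < 1.56 ≤ 25 μm/a ⇒ C2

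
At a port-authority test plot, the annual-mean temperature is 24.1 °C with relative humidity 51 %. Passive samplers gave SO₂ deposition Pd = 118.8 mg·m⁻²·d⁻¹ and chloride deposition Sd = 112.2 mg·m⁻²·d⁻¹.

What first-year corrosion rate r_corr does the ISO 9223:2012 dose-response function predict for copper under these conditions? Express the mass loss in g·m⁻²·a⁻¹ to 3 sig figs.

r_corr = 7.79 g·m⁻²·a⁻¹

copper: f(T) = -0.080·(T−10) [T>10 °C] = -1.1280
  sulphur-dioxide contribution → 0.1204 μm/a
  chloride contribution → 0.7489 μm/a
  ⇒ r_corr(copper) = 0.8693 μm/a
Convert to mass loss: 0.8693 μm/a × 8.96 g/cm³ = 7.789 g·m⁻²·a⁻¹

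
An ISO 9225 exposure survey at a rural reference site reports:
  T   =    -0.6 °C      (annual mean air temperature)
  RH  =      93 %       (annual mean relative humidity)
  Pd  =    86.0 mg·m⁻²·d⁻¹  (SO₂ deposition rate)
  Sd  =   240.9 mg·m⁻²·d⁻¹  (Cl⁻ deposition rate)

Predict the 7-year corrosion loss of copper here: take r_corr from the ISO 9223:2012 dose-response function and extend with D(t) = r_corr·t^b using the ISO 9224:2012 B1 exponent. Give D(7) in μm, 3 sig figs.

copper: f(T) = +0.126·(T−10) [T≤10 °C] = -1.3356
  Pd branch = 0.0053·Pd^0.26·e^(0.059·RH+f) = 1.072 μm/a
  Sd branch = 0.01025·Sd^0.27·e^(0.036·RH+0.049·T) = 1.245 μm/a
  sum: 1.072 + 1.245 → r_corr = 2.317 μm/a
Power-law: D(7) = r_corr · 7^0.667
  D(7) = 2.317 × 7^0.667 = 2.317 × 3.662 = 8.483 μm

D(7) = 8.48 μm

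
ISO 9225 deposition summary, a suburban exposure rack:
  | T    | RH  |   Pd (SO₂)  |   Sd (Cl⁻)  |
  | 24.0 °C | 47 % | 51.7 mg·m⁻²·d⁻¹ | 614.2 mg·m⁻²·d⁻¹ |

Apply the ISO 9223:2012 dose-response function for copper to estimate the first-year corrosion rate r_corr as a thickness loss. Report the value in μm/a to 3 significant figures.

r_corr = 1.10 μm/a

copper: temperature factor f = -0.080·(14.0) = -1.1200
  sulphur-dioxide contribution → 0.07721 μm/a
  chloride contribution → 1.021 μm/a
  total first-year rate 1.098 μm/a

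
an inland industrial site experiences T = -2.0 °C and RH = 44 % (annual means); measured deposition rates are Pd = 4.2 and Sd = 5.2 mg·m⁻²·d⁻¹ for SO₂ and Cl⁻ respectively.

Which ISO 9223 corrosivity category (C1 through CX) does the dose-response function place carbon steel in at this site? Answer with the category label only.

C2

carbon steel: f(T) = +0.150·(T−10) [T≤10 °C] = -1.8000
  SO₂ term: 1.77·4.2^0.52·exp(0.02·44-1.8000) = 1.488
  Sd branch = 0.102·Sd^0.62·e^(0.033·RH+0.04·T) = 1.118 μm/a
  r_corr = 1.488 + 1.118 = 2.606 μm/a
2.61 μm/a falls in (1.3, 25] for carbon steel → category C2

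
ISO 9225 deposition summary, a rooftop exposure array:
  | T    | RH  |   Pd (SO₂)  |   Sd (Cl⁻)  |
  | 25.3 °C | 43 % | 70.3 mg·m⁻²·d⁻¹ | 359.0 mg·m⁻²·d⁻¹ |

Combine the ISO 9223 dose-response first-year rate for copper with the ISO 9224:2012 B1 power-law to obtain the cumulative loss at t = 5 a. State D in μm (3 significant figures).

copper: T>10 °C ⇒ hinge -0.080·(25.3−10) = -1.2240
  Pd branch = 0.0053·Pd^0.26·e^(0.059·RH+f) = 0.05953 μm/a
  Cl⁻ term: 0.01025·359.0^0.27·exp(0.036·43+0.049·25.3) = 0.8152
  sum: 0.05953 + 0.8152 → r_corr = 0.8748 μm/a
ISO 9224: D(t) = r_corr · t^b with b = 0.667 (copper, B1)
  D(5) = 0.8748 × 5^0.667 = 0.8748 × 2.926 = 2.559 μm

D(5) = 2.56 μm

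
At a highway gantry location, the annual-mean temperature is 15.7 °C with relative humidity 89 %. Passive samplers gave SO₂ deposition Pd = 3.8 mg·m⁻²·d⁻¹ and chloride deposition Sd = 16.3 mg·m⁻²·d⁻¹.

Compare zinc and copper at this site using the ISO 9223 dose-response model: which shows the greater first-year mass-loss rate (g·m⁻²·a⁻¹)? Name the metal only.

copper

zinc: T>10 °C ⇒ hinge -0.071·(15.7−10) = -0.4047
  sulphur-dioxide contribution → 0.9288 μm/a
  chloride contribution → 0.6649 μm/a
  total first-year rate 1.594 μm/a
  mass loss = 1.594 μm/a × 7.14 g/cm³ = 11.38 g·m⁻²·a⁻¹
copper: f(T) = -0.080·(T−10) [T>10 °C] = -0.4560
  sulphur-dioxide contribution → 0.9067 μm/a
  chloride contribution → 1.158 μm/a
  total first-year rate 2.064 μm/a
  mass loss = 2.064 μm/a × 8.96 g/cm³ = 18.5 g·m⁻²·a⁻¹
Ordering by g·m⁻²·a⁻¹: copper (18.5) > zinc (11.4)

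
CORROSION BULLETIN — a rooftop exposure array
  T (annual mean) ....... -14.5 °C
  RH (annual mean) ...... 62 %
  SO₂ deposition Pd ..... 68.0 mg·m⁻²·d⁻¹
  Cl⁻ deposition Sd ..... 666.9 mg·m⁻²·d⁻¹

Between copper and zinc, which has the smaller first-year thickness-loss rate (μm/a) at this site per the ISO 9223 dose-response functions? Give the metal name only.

copper: f(T) = +0.126·(T−10) [T≤10 °C] = -3.0870
  SO₂ term: 0.0053·68.0^0.26·exp(0.059·62-3.0870) = 0.0281
  Cl⁻ term: 0.01025·666.9^0.27·exp(0.036·62+0.049·-14.5) = 0.2716
  sum: 0.0281 + 0.2716 → r_corr = 0.2997 μm/a
zinc: T≤10 °C ⇒ hinge +0.038·(-14.5−10) = -0.9310
  Pd branch = 0.0129·Pd^0.44·e^(0.046·RH+f) = 0.5639 μm/a
  Cl⁻ term: 0.0175·666.9^0.57·exp(0.008·62+0.085·-14.5) = 0.3411
  r_corr = 0.5639 + 0.3411 = 0.905 μm/a
Ordering by μm/a: zinc (0.905) > copper (0.3)

copper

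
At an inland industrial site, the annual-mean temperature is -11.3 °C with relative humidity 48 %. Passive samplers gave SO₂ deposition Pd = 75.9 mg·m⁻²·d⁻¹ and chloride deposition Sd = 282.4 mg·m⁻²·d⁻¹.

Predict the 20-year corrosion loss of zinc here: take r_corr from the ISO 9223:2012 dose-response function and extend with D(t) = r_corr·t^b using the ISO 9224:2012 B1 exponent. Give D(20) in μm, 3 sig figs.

D(20) = 6.81 μm

zinc: temperature factor f = +0.038·(-21.3) = -0.8094
  SO₂ term: 0.0129·75.9^0.44·exp(0.046·48-0.8094) = 0.351
  Cl⁻ term: 0.0175·282.4^0.57·exp(0.008·48+0.085·-11.3) = 0.2453
  sum: 0.351 + 0.2453 → r_corr = 0.5963 μm/a
Long-term exponent b (ISO 9224 Table 2, B1) = 0.813
  D(20) = 0.5963 × 20^0.813 = 0.5963 × 11.42 = 6.811 μm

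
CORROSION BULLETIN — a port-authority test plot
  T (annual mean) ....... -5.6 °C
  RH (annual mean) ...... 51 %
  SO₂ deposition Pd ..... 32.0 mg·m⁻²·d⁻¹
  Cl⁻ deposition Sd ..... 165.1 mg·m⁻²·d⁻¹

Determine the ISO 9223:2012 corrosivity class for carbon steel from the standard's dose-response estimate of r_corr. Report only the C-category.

C2

carbon steel: f(T) = +0.150·(T−10) [T≤10 °C] = -2.3400
  SO₂ term: 1.77·32.0^0.52·exp(0.02·51-2.3400) = 2.867
  Sd branch = 0.102·Sd^0.62·e^(0.033·RH+0.04·T) = 10.4 μm/a
  sum: 2.867 + 10.4 → r_corr = 13.27 μm/a
13.3 μm/a falls in (1.3, 25] for carbon steel → category C2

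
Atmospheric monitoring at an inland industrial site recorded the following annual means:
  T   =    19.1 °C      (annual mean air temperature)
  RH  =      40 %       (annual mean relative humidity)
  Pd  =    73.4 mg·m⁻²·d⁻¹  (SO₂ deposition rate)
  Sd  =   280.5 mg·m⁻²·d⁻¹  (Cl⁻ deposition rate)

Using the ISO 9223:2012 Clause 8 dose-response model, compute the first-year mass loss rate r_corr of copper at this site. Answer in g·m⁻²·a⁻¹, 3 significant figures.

r_corr = 5.27 g·m⁻²·a⁻¹

copper: f(T) = -0.080·(T−10) [T>10 °C] = -0.7280
  SO₂ term: 0.0053·73.4^0.26·exp(0.059·40-0.7280) = 0.08282
  Cl⁻ term: 0.01025·280.5^0.27·exp(0.036·40+0.049·19.1) = 0.5052
  r_corr = 0.08282 + 0.5052 = 0.5881 μm/a
Convert to mass loss: 0.5881 μm/a × 8.96 g/cm³ = 5.269 g·m⁻²·a⁻¹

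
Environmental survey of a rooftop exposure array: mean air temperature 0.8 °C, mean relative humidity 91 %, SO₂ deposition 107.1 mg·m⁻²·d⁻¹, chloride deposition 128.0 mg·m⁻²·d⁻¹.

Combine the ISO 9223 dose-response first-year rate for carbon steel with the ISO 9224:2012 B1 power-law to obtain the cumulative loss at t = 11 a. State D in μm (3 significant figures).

carbon steel: temperature factor f = +0.150·(-9.2) = -1.3800
  Pd branch = 1.77·Pd^0.52·e^(0.02·RH+f) = 31.23 μm/a
  Sd branch = 0.102·Sd^0.62·e^(0.033·RH+0.04·T) = 42.97 μm/a
  sum: 31.23 + 42.97 → r_corr = 74.2 μm/a
Long-term exponent b (ISO 9224 Table 2, B1) = 0.523
  D(11) = 74.2 × 11^0.523 = 74.2 × 3.505 = 260 μm

D(11) = 260 μm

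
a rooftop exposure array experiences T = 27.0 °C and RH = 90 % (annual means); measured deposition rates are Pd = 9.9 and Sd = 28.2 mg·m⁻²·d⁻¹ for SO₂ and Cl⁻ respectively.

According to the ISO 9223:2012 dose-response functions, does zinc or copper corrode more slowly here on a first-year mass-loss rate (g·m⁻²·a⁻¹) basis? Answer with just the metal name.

zinc

zinc: f(T) = -0.071·(T−10) [T>10 °C] = -1.2070
  Pd branch = 0.0129·Pd^0.44·e^(0.046·RH+f) = 0.6644 μm/a
  Cl⁻ term: 0.0175·28.2^0.57·exp(0.008·90+0.085·27.0) = 2.394
  r_corr = 0.6644 + 2.394 = 3.058 μm/a
  mass loss = 3.058 μm/a × 7.14 g/cm³ = 21.84 g·m⁻²·a⁻¹
copper: T>10 °C ⇒ hinge -0.080·(27.0−10) = -1.3600
  Pd branch = 0.0053·Pd^0.26·e^(0.059·RH+f) = 0.4996 μm/a
  Cl⁻ term: 0.01025·28.2^0.27·exp(0.036·90+0.049·27.0) = 2.421
  r_corr = 0.4996 + 2.421 = 2.92 μm/a
  mass loss = 2.92 μm/a × 8.96 g/cm³ = 26.17 g·m⁻²·a⁻¹
Ordering by g·m⁻²·a⁻¹: copper (26.2) > zinc (21.8)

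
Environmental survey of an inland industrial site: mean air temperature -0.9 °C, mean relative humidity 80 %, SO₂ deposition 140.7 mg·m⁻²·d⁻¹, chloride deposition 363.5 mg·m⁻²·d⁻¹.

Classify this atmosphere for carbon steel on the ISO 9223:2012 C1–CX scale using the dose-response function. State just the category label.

carbon steel: T≤10 °C ⇒ hinge +0.150·(-0.9−10) = -1.6350
  Pd branch = 1.77·Pd^0.52·e^(0.02·RH+f) = 22.38 μm/a
  Cl⁻ term: 0.102·363.5^0.62·exp(0.033·80+0.04·-0.9) = 53.34
  sum: 22.38 + 53.34 → r_corr = 75.72 μm/a
75.7 μm/a falls in (50, 80] for carbon steel → category C4

C4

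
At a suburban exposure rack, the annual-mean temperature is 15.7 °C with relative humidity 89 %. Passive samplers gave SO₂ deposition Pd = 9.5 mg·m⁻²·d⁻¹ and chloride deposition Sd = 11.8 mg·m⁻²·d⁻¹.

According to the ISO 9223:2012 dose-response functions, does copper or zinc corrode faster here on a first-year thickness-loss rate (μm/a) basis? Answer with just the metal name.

copper

copper: T>10 °C ⇒ hinge -0.080·(15.7−10) = -0.4560
  sulphur-dioxide contribution → 1.151 μm/a
  chloride contribution → 1.061 μm/a
  ⇒ r_corr(copper) = 2.212 μm/a
zinc: temperature factor f = -0.071·(5.7) = -0.4047
  sulphur-dioxide contribution → 1.39 μm/a
  chloride contribution → 0.5531 μm/a
  ⇒ r_corr(zinc) = 1.943 μm/a
Ordering by μm/a: copper (2.21) > zinc (1.94)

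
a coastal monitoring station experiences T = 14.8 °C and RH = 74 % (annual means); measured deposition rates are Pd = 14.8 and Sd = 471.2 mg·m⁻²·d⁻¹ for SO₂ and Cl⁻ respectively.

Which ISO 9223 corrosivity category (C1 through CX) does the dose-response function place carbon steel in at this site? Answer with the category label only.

C5

carbon steel: T>10 °C ⇒ hinge -0.054·(14.8−10) = -0.2592
  Pd branch = 1.77·Pd^0.52·e^(0.02·RH+f) = 24.36 μm/a
  Cl⁻ term: 0.102·471.2^0.62·exp(0.033·74+0.04·14.8) = 96.3
  r_corr = 24.36 + 96.3 = 120.7 μm/a
ISO 9223 Table 2 (carbon steel): 80 < 121 ≤ 200 μm/a ⇒ C5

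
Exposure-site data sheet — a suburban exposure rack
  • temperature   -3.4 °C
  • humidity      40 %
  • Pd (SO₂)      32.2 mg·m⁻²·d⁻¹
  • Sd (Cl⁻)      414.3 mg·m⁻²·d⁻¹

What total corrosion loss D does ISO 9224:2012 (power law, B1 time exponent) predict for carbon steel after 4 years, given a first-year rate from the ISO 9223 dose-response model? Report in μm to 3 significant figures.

D(4) = 35.5 μm

carbon steel: f(T) = +0.150·(T−10) [T≤10 °C] = -2.0100
  Pd branch = 1.77·Pd^0.52·e^(0.02·RH+f) = 3.21 μm/a
  Sd branch = 0.102·Sd^0.62·e^(0.033·RH+0.04·T) = 13.98 μm/a
  sum: 3.21 + 13.98 → r_corr = 17.19 μm/a
Long-term exponent b (ISO 9224 Table 2, B1) = 0.523
  D(4) = 17.19 × 4^0.523 = 17.19 × 2.065 = 35.5 μm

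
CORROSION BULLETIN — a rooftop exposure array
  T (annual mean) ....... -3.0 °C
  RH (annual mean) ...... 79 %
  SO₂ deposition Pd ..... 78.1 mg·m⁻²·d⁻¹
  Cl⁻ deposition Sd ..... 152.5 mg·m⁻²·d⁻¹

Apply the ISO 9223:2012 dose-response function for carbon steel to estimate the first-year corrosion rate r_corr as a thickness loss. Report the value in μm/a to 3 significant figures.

carbon steel: T≤10 °C ⇒ hinge +0.150·(-3.0−10) = -1.9500
  SO₂ term: 1.77·78.1^0.52·exp(0.02·79-1.9500) = 11.79
  Sd branch = 0.102·Sd^0.62·e^(0.033·RH+0.04·T) = 27.69 μm/a
  r_corr = 11.79 + 27.69 = 39.48 μm/a

r_corr = 39.5 μm/a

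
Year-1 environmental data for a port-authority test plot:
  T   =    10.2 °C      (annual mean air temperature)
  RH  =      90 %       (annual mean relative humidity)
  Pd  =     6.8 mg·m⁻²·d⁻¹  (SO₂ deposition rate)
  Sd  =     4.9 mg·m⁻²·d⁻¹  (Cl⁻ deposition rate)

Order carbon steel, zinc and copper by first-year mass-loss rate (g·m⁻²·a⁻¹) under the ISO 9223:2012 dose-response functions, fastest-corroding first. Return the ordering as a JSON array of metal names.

["carbon steel", "copper", "zinc"]

carbon steel: T>10 °C ⇒ hinge -0.054·(10.2−10) = -0.0108
  SO₂ term: 1.77·6.8^0.52·exp(0.02·90-0.0108) = 28.7
  Sd branch = 0.102·Sd^0.62·e^(0.033·RH+0.04·T) = 8.009 μm/a
  r_corr = 28.7 + 8.009 = 36.71 μm/a
  mass loss = 36.71 μm/a × 7.85 g/cm³ = 288.2 g·m⁻²·a⁻¹
zinc: temperature factor f = -0.071·(0.2) = -0.0142
  SO₂ term: 0.0129·6.8^0.44·exp(0.046·90-0.0142) = 1.857
  Sd branch = 0.0175·Sd^0.57·e^(0.008·RH+0.085·T) = 0.2117 μm/a
  r_corr = 1.857 + 0.2117 = 2.068 μm/a
  mass loss = 2.068 μm/a × 7.14 g/cm³ = 14.77 g·m⁻²·a⁻¹
copper: T>10 °C ⇒ hinge -0.080·(10.2−10) = -0.0160
  SO₂ term: 0.0053·6.8^0.26·exp(0.059·90-0.0160) = 1.737
  Cl⁻ term: 0.01025·4.9^0.27·exp(0.036·90+0.049·10.2) = 0.6626
  sum: 1.737 + 0.6626 → r_corr = 2.4 μm/a
  mass loss = 2.4 μm/a × 8.96 g/cm³ = 21.5 g·m⁻²·a⁻¹
Ordering by g·m⁻²·a⁻¹: carbon steel (288) > copper (21.5) > zinc (14.8)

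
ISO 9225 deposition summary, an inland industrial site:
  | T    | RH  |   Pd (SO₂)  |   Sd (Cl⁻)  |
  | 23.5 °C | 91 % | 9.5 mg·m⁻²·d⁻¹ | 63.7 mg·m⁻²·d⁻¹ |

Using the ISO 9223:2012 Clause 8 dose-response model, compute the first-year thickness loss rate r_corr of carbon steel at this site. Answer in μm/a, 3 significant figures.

r_corr = 86.1 μm/a

carbon steel: temperature factor f = -0.054·(13.5) = -0.7290
  sulphur-dioxide contribution → 16.99 μm/a
  chloride contribution → 69.12 μm/a
  ⇒ r_corr(carbon steel) = 86.11 μm/a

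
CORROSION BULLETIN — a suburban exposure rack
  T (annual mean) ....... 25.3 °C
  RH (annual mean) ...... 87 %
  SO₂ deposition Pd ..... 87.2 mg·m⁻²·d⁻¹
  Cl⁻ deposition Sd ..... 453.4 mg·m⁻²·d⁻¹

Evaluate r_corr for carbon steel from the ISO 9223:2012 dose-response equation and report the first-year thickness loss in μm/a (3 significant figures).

r_corr = 265 μm/a

carbon steel: f(T) = -0.054·(T−10) [T>10 °C] = -0.8262
  SO₂ term: 1.77·87.2^0.52·exp(0.02·87-0.8262) = 45.07
  Sd branch = 0.102·Sd^0.62·e^(0.033·RH+0.04·T) = 219.8 μm/a
  sum: 45.07 + 219.8 → r_corr = 264.8 μm/a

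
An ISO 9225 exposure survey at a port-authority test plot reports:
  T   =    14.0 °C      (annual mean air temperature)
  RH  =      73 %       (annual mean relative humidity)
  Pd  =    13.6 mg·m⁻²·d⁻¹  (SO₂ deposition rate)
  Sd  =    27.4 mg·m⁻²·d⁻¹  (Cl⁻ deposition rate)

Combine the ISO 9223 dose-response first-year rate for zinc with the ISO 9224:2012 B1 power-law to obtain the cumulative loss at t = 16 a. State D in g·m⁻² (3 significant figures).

zinc: T>10 °C ⇒ hinge -0.071·(14.0−10) = -0.2840
  sulphur-dioxide contribution → 0.8798 μm/a
  chloride contribution → 0.6808 μm/a
  total first-year rate 1.561 μm/a
ISO 9224: D(t) = r_corr · t^b with b = 0.813 (zinc, B1)
  D(16) = 1.561 × 16^0.813 = 1.561 × 9.527 = 14.87 μm
  Mass loss = 14.87 μm × 7.14 g/cm³ = 106.1 g·m⁻²

D(16) = 106 g·m⁻²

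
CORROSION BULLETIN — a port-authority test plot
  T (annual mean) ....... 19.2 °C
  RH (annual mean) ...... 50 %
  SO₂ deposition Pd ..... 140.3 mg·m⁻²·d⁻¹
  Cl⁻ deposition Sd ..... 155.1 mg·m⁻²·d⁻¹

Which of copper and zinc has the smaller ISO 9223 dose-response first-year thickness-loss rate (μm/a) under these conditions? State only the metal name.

copper: temperature factor f = -0.080·(9.2) = -0.7360
  Pd branch = 0.0053·Pd^0.26·e^(0.059·RH+f) = 0.1754 μm/a
  Sd branch = 0.01025·Sd^0.27·e^(0.036·RH+0.049·T) = 0.6202 μm/a
  sum: 0.1754 + 0.6202 → r_corr = 0.7956 μm/a
zinc: f(T) = -0.071·(T−10) [T>10 °C] = -0.6532
  Pd branch = 0.0129·Pd^0.44·e^(0.046·RH+f) = 0.5895 μm/a
  Cl⁻ term: 0.0175·155.1^0.57·exp(0.008·50+0.085·19.2) = 2.367
  sum: 0.5895 + 2.367 → r_corr = 2.956 μm/a
Ordering by μm/a: zinc (2.96) > copper (0.796)

copper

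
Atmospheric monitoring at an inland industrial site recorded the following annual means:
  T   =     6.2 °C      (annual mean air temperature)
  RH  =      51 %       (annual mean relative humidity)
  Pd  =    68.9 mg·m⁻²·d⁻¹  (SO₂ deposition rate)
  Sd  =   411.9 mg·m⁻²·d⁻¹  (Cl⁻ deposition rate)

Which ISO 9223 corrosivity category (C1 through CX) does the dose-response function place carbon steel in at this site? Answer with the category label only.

carbon steel: temperature factor f = +0.150·(-3.8) = -0.5700
  Pd branch = 1.77·Pd^0.52·e^(0.02·RH+f) = 25.08 μm/a
  Sd branch = 0.102·Sd^0.62·e^(0.033·RH+0.04·T) = 29.4 μm/a
  r_corr = 25.08 + 29.4 = 54.48 μm/a
54.5 μm/a falls in (50, 80] for carbon steel → category C4

C4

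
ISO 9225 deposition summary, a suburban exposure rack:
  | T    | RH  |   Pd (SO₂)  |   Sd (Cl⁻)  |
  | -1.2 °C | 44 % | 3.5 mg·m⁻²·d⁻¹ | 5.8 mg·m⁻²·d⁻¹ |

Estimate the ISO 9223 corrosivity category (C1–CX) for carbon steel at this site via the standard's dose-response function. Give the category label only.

carbon steel: f(T) = +0.150·(T−10) [T≤10 °C] = -1.6800
  SO₂ term: 1.77·3.5^0.52·exp(0.02·44-1.6800) = 1.526
  Cl⁻ term: 0.102·5.8^0.62·exp(0.033·44+0.04·-1.2) = 1.235
  r_corr = 1.526 + 1.235 = 2.761 μm/a
Category bounds: 1.3…25 μm/a bracket r_corr ⇒ C2

C2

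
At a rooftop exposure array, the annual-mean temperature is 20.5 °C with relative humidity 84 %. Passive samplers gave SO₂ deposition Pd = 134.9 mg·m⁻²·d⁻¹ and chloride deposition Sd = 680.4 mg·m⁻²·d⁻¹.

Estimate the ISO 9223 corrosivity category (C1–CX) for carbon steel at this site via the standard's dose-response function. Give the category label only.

CX

carbon steel: T>10 °C ⇒ hinge -0.054·(20.5−10) = -0.5670
  Pd branch = 1.77·Pd^0.52·e^(0.02·RH+f) = 69.02 μm/a
  Cl⁻ term: 0.102·680.4^0.62·exp(0.033·84+0.04·20.5) = 211.3
  r_corr = 69.02 + 211.3 = 280.3 μm/a
Category bounds: 200…700 μm/a bracket r_corr ⇒ CX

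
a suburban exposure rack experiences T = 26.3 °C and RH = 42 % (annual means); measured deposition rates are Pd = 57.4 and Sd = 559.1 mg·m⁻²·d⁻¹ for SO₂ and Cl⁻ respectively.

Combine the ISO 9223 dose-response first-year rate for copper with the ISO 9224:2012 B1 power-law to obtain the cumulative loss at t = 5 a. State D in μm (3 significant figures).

copper: T>10 °C ⇒ hinge -0.080·(26.3−10) = -1.3040
  Pd branch = 0.0053·Pd^0.26·e^(0.059·RH+f) = 0.04914 μm/a
  Cl⁻ term: 0.01025·559.1^0.27·exp(0.036·42+0.049·26.3) = 0.9308
  r_corr = 0.04914 + 0.9308 = 0.98 μm/a
Power-law: D(5) = r_corr · 5^0.667
  D(5) = 0.98 × 5^0.667 = 0.98 × 2.926 = 2.867 μm

D(5) = 2.87 μm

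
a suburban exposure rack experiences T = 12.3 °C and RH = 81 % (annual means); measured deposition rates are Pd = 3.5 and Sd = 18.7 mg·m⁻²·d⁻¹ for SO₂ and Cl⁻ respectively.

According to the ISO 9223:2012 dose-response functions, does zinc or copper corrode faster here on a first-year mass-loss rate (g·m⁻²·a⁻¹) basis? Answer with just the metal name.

copper

zinc: temperature factor f = -0.071·(2.3) = -0.1633
  SO₂ term: 0.0129·3.5^0.44·exp(0.046·81-0.1633) = 0.7893
  Cl⁻ term: 0.0175·18.7^0.57·exp(0.008·81+0.085·12.3) = 0.5052
  r_corr = 0.7893 + 0.5052 = 1.294 μm/a
  mass loss = 1.294 μm/a × 7.14 g/cm³ = 9.243 g·m⁻²·a⁻¹
copper: T>10 °C ⇒ hinge -0.080·(12.3−10) = -0.1840
  SO₂ term: 0.0053·3.5^0.26·exp(0.059·81-0.1840) = 0.7266
  Sd branch = 0.01025·Sd^0.27·e^(0.036·RH+0.049·T) = 0.7626 μm/a
  sum: 0.7266 + 0.7626 → r_corr = 1.489 μm/a
  mass loss = 1.489 μm/a × 8.96 g/cm³ = 13.34 g·m⁻²·a⁻¹
Ordering by g·m⁻²·a⁻¹: copper (13.3) > zinc (9.24)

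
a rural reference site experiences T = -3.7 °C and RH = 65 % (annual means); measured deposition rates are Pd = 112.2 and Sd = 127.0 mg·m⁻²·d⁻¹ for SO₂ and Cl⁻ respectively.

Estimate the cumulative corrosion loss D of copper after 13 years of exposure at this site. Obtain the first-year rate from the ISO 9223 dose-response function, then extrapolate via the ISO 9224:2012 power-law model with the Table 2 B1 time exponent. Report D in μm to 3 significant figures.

D(13) = 2.64 μm

copper: f(T) = +0.126·(T−10) [T≤10 °C] = -1.7262
  SO₂ term: 0.0053·112.2^0.26·exp(0.059·65-1.7262) = 0.149
  Sd branch = 0.01025·Sd^0.27·e^(0.036·RH+0.049·T) = 0.3283 μm/a
  r_corr = 0.149 + 0.3283 = 0.4773 μm/a
ISO 9224: D(t) = r_corr · t^b with b = 0.667 (copper, B1)
  D(13) = 0.4773 × 13^0.667 = 0.4773 × 5.534 = 2.641 μm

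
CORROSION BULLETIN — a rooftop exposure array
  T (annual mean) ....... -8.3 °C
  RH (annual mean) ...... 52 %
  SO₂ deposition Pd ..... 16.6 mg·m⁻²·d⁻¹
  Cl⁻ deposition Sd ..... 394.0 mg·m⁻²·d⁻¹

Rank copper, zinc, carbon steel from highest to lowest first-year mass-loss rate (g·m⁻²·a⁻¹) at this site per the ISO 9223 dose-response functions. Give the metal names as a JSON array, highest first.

copper: temperature factor f = +0.126·(-18.3) = -2.3058
  SO₂ term: 0.0053·16.6^0.26·exp(0.059·52-2.3058) = 0.02358
  Cl⁻ term: 0.01025·394.0^0.27·exp(0.036·52+0.049·-8.3) = 0.2228
  r_corr = 0.02358 + 0.2228 = 0.2464 μm/a
  mass loss = 0.2464 μm/a × 8.96 g/cm³ = 2.207 g·m⁻²·a⁻¹
zinc: f(T) = +0.038·(T−10) [T≤10 °C] = -0.6954
  SO₂ term: 0.0129·16.6^0.44·exp(0.046·52-0.6954) = 0.2422
  Sd branch = 0.0175·Sd^0.57·e^(0.008·RH+0.085·T) = 0.3951 μm/a
  r_corr = 0.2422 + 0.3951 = 0.6374 μm/a
  mass loss = 0.6374 μm/a × 7.14 g/cm³ = 4.551 g·m⁻²·a⁻¹
carbon steel: T≤10 °C ⇒ hinge +0.150·(-8.3−10) = -2.7450
  SO₂ term: 1.77·16.6^0.52·exp(0.02·52-2.7450) = 1.387
  Cl⁻ term: 0.102·394.0^0.62·exp(0.033·52+0.04·-8.3) = 16.55
  sum: 1.387 + 16.55 → r_corr = 17.94 μm/a
  mass loss = 17.94 μm/a × 7.85 g/cm³ = 140.8 g·m⁻²·a⁻¹
Ordering by g·m⁻²·a⁻¹: carbon steel (141) > zinc (4.55) > copper (2.21)

["carbon steel", "zinc", "copper"]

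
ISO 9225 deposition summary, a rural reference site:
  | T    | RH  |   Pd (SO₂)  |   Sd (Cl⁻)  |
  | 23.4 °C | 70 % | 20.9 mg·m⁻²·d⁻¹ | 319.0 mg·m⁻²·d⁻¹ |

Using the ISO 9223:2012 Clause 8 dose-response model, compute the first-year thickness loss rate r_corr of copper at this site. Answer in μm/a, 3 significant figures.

r_corr = 2.15 μm/a

copper: f(T) = -0.080·(T−10) [T>10 °C] = -1.0720
  Pd branch = 0.0053·Pd^0.26·e^(0.059·RH+f) = 0.2486 μm/a
  Cl⁻ term: 0.01025·319.0^0.27·exp(0.036·70+0.049·23.4) = 1.902
  r_corr = 0.2486 + 1.902 = 2.15 μm/a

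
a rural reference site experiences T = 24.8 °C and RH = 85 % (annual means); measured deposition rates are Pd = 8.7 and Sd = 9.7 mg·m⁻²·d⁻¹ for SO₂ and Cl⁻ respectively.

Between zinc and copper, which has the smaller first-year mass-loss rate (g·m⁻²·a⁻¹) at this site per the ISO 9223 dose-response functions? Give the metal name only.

zinc

zinc: temperature factor f = -0.071·(14.8) = -1.0508
  SO₂ term: 0.0129·8.7^0.44·exp(0.046·85-1.0508) = 0.5831
  Sd branch = 0.0175·Sd^0.57·e^(0.008·RH+0.085·T) = 1.038 μm/a
  sum: 0.5831 + 1.038 → r_corr = 1.621 μm/a
  mass loss = 1.621 μm/a × 7.14 g/cm³ = 11.58 g·m⁻²·a⁻¹
copper: f(T) = -0.080·(T−10) [T>10 °C] = -1.1840
  SO₂ term: 0.0053·8.7^0.26·exp(0.059·85-1.1840) = 0.4289
  Cl⁻ term: 0.01025·9.7^0.27·exp(0.036·85+0.049·24.8) = 1.361
  r_corr = 0.4289 + 1.361 = 1.79 μm/a
  mass loss = 1.79 μm/a × 8.96 g/cm³ = 16.04 g·m⁻²·a⁻¹
Ordering by g·m⁻²·a⁻¹: copper (16) > zinc (11.6)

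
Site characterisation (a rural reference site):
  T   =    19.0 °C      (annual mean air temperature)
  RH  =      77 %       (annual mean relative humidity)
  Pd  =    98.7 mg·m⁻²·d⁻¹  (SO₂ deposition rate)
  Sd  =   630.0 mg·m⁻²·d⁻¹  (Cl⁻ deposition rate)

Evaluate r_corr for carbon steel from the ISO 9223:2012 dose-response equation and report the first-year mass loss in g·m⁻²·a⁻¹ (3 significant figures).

r_corr = 1.62e+03 g·m⁻²·a⁻¹

carbon steel: f(T) = -0.054·(T−10) [T>10 °C] = -0.4860
  sulphur-dioxide contribution → 55.31 μm/a
  chloride contribution → 150.6 μm/a
  ⇒ r_corr(carbon steel) = 205.9 μm/a
Convert to mass loss: 205.9 μm/a × 7.85 g/cm³ = 1616 g·m⁻²·a⁻¹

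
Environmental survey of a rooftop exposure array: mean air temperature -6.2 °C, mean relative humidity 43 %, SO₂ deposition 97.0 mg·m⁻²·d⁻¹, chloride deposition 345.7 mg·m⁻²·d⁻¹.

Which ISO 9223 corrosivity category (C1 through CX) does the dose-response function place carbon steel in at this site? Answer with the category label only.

carbon steel: T≤10 °C ⇒ hinge +0.150·(-6.2−10) = -2.4300
  SO₂ term: 1.77·97.0^0.52·exp(0.02·43-2.4300) = 3.974
  Sd branch = 0.102·Sd^0.62·e^(0.033·RH+0.04·T) = 12.34 μm/a
  sum: 3.974 + 12.34 → r_corr = 16.31 μm/a
Category bounds: 1.3…25 μm/a bracket r_corr ⇒ C2

C2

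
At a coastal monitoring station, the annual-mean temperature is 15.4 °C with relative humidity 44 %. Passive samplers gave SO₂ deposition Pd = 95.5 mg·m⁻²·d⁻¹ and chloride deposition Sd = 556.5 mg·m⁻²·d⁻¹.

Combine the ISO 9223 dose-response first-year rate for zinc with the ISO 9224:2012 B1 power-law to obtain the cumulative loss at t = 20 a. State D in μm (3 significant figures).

D(20) = 44.3 μm

zinc: T>10 °C ⇒ hinge -0.071·(15.4−10) = -0.3834
  Pd branch = 0.0129·Pd^0.44·e^(0.046·RH+f) = 0.4946 μm/a
  Cl⁻ term: 0.0175·556.5^0.57·exp(0.008·44+0.085·15.4) = 3.383
  sum: 0.4946 + 3.383 → r_corr = 3.878 μm/a
ISO 9224: D(t) = r_corr · t^b with b = 0.813 (zinc, B1)
  D(20) = 3.878 × 20^0.813 = 3.878 × 11.42 = 44.29 μm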